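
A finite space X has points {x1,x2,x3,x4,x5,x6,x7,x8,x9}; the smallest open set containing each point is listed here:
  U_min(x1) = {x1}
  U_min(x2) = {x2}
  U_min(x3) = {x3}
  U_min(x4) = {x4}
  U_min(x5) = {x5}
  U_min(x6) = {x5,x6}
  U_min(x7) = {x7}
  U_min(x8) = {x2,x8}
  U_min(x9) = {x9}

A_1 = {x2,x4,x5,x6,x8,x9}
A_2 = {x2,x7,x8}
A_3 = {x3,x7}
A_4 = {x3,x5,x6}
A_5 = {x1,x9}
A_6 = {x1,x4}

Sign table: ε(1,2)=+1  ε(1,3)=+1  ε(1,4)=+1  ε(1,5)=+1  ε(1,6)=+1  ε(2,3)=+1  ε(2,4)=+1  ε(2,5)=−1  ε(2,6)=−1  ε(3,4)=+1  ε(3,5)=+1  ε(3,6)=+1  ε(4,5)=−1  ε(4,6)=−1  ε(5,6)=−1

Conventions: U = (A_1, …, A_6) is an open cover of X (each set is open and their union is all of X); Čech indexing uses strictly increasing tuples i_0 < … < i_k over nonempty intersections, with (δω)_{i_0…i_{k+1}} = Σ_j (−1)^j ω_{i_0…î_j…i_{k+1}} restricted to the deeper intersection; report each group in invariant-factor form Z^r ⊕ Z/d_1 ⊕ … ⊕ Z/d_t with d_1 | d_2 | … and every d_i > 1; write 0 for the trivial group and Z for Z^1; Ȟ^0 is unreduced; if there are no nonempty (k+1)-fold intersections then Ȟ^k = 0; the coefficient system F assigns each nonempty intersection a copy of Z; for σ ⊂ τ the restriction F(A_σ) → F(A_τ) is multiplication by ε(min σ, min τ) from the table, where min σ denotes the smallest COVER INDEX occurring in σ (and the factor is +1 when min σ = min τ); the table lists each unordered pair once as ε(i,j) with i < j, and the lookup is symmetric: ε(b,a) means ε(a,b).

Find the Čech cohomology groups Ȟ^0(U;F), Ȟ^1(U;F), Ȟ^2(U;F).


Ȟ^0(U;F) ≅ 0, Ȟ^1(U;F) ≅ Z ⊕ Z/2 and Ȟ^2(U;F) ≅ 0

nonempty intersections:
  A12={x2,x8} A14={x5,x6} A15={x9} A16={x4} A23={x7} A34={x3} A56={x1}
C dims 6,7; δ0: rk 6, SNF 1^5·2
Ȟ^0: (6−6)−0=0 ⇒ 0
Ȟ^1: (7−0)−6=1 plus torsion [2] ⇒ Z ⊕ Z/2
Ȟ^2: (0−0)−0=0 ⇒ 0


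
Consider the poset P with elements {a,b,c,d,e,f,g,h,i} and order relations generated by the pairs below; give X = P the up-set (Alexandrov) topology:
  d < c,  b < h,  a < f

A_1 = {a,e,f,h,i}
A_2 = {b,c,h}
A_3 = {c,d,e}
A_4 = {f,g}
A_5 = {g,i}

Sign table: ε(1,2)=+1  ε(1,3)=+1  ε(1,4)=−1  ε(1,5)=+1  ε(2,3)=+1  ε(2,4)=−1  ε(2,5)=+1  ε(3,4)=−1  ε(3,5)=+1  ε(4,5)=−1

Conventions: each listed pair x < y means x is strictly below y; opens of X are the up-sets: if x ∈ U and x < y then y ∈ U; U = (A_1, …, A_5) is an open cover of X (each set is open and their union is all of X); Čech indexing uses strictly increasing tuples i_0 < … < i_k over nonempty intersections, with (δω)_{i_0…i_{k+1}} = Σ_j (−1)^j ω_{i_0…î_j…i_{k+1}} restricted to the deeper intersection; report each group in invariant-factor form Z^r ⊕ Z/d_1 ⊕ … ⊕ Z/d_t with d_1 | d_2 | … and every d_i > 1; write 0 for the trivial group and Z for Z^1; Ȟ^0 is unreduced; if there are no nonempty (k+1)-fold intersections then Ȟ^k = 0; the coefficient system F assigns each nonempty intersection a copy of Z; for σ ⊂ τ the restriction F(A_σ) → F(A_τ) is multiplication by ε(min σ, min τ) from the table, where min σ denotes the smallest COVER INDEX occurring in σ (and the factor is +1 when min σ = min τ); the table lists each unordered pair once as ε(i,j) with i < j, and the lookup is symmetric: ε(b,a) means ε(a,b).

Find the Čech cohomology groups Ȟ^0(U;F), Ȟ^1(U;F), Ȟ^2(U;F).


Ȟ^0 = Z, Ȟ^1 = Z^2, Ȟ^2 = 0

nonempty intersections:
  A12={h} A13={e} A14={f} A15={i} A23={c} A45={g}
C dims 5,6; δ0: rk 4, SNF 1^4
Ȟ^0: (5−4)−0=1 ⇒ Z
Ȟ^1: (6−0)−4=2 ⇒ Z^2
Ȟ^2: (0−0)−0=0 ⇒ 0


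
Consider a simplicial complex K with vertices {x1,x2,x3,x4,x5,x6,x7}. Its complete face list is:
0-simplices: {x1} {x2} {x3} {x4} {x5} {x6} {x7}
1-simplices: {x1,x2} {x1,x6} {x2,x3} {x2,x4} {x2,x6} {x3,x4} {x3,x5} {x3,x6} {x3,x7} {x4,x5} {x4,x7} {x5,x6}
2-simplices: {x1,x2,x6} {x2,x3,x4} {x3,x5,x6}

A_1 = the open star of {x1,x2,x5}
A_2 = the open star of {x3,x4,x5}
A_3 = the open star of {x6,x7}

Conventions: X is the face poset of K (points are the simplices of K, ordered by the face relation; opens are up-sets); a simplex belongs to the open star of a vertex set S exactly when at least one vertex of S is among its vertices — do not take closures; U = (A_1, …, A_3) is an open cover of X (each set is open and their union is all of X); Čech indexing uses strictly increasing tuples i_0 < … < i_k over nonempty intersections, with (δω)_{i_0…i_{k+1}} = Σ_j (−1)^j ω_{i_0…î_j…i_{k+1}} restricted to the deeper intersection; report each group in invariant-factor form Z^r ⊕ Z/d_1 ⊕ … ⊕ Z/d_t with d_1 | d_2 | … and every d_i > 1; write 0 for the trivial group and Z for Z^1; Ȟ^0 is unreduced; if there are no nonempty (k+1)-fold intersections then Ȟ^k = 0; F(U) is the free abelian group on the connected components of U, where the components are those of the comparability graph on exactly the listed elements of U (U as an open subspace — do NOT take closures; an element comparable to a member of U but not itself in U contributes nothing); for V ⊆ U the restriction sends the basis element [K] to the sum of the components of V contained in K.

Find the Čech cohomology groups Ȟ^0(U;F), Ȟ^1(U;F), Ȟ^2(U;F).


nerve of the cover:
  A1={{x1},{x2},{x5},{x1,x2},{x1,x6},{x2,x3},{x2,x4},{x2,x6},{x3,x5},{x4,x5},{x5,x6},{x1,x2,x6},{x2,x3,x4},{x3,x5,x6}} A2={{x3},{x4},{x5},{x2,x3},{x2,x4},{x3,x4},{x3,x5},{x3,x6},{x3,x7},{x4,x5},{x4,x7},{x5,x6},{x2,x3,x4},{x3,x5,x6}} A3={{x6},{x7},{x1,x6},{x2,x6},{x3,x6},{x3,x7},{x4,x7},{x5,x6},{x1,x2,x6},{x3,x5,x6}}
  A12={{x5},{x2,x3},{x2,x4},{x3,x5},{x4,x5},{x5,x6},{x2,x3,x4},{x3,x5,x6}} A13={{x1,x6},{x2,x6},{x5,x6},{x1,x2,x6},{x3,x5,x6}} A23={{x3,x6},{x3,x7},{x4,x7},{x5,x6},{x3,x5,x6}}
  A123={{x5,x6},{x3,x5,x6}}
components per intersection:
  A1: {{x1},{x2},{x1,x2},{x1,x6},{x2,x3},{x2,x4},{x2,x6},{x1,x2,x6},{x2,x3,x4}} {{x5},{x3,x5},{x4,x5},{x5,x6},{x3,x5,x6}}
  A2: {{x3},{x4},{x5},{x2,x3},{x2,x4},{x3,x4},{x3,x5},{x3,x6},{x3,x7},{x4,x5},{x4,x7},{x5,x6},{x2,x3,x4},{x3,x5,x6}}
  A3: {{x6},{x1,x6},{x2,x6},{x3,x6},{x5,x6},{x1,x2,x6},{x3,x5,x6}} {{x7},{x3,x7},{x4,x7}}
  A12: {{x5},{x3,x5},{x4,x5},{x5,x6},{x3,x5,x6}} {{x2,x3},{x2,x4},{x2,x3,x4}}
  A13: {{x1,x6},{x2,x6},{x1,x2,x6}} {{x5,x6},{x3,x5,x6}}
  A23: {{x3,x6},{x5,x6},{x3,x5,x6}} {{x3,x7}} {{x4,x7}}
  A123: {{x5,x6},{x3,x5,x6}}
C dims 5,7,1; δ0: rk 4, SNF 1^4; δ1: rk 1, SNF 1^1
Ȟ^0 = (5 − 4) − 0 = 1, so Ȟ^0 ≅ Z
Ȟ^1 = (7 − 1) − 4 = 2, so Ȟ^1 ≅ Z^2
Ȟ^2 = (1 − 0) − 1 = 0, so Ȟ^2 ≅ 0

Ȟ^0 ≅ Z; Ȟ^1 ≅ Z^2; Ȟ^2 ≅ 0


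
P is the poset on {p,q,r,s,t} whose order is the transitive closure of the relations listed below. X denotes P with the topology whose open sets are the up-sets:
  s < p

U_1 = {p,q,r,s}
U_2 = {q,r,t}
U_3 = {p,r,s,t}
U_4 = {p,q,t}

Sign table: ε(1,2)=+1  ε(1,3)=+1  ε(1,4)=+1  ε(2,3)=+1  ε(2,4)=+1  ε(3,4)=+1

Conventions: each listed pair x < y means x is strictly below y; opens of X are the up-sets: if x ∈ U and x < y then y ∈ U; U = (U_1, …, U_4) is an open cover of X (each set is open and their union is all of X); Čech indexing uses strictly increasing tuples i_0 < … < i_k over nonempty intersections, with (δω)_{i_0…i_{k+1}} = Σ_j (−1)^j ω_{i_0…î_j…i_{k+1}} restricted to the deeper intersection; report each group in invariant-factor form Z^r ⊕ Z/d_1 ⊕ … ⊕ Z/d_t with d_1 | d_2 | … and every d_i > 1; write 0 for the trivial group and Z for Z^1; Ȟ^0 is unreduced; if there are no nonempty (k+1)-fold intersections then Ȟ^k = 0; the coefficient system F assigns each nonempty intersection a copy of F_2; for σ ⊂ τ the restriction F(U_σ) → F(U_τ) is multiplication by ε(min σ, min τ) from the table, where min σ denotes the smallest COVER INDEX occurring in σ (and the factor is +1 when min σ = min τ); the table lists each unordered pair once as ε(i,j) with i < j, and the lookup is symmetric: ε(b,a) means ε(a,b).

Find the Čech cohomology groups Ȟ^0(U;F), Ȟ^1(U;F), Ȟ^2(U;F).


intersection data:
  U12={q,r} U13={p,r,s} U14={p,q} U23={r,t} U24={q,t} U34={p,t}
  U123={r} U124={q} U134={p} U234={t}
C dims 4,6,4; δ0: rk_F2 3; δ1: rk_F2 3
Ȟ^0 = (4 − 3) − 0 = 1, so Ȟ^0 ≅ Z/2
Ȟ^1 = (6 − 3) − 3 = 0, so Ȟ^1 ≅ 0
Ȟ^2 = (4 − 0) − 3 = 1, so Ȟ^2 ≅ Z/2

Ȟ^0 ≅ Z/2,  Ȟ^1 ≅ 0,  Ȟ^2 ≅ Z/2


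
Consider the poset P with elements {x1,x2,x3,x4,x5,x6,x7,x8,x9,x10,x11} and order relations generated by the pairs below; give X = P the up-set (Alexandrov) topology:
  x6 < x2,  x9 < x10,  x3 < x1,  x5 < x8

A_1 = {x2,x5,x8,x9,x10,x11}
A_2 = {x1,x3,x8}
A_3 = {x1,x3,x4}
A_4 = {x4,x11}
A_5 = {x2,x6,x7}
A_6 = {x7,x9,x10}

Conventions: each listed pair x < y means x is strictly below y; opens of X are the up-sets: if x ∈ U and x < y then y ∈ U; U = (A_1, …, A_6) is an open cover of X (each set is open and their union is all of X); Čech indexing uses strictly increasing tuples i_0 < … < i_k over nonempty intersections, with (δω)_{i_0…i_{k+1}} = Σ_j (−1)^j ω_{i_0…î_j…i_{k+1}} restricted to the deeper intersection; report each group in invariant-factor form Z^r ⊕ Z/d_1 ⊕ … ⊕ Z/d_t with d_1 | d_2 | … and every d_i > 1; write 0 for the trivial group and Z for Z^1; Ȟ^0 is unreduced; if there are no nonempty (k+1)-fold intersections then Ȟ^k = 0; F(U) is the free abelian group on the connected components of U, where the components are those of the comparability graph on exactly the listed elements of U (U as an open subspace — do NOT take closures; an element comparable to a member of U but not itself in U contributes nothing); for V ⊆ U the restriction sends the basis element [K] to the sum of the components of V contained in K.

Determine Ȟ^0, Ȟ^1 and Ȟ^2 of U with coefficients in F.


Ȟ^0 = Z^7, Ȟ^1 = 0 and Ȟ^2 = 0

nerve simplices:
  A12={x8} A14={x11} A15={x2} A16={x9,x10} A23={x1,x3} A34={x4} A56={x7}
components per intersection:
  A1: {x2} {x5,x8} {x9,x10} {x11}
  A2: {x1,x3} {x8}
  A3: {x1,x3} {x4}
  A4: {x4} {x11}
  A5: {x2,x6} {x7}
  A6: {x7} {x9,x10}
  A12: {x8}
  A14: {x11}
  A15: {x2}
  A16: {x9,x10}
  A23: {x1,x3}
  A34: {x4}
  A56: {x7}
C dims 14,7; δ0: rk 7, SNF 1^7
degree 0: 14−7−0 = 7 → Ȟ^0 ≅ Z^7
degree 1: 7−0−7 = 0 → Ȟ^1 ≅ 0
degree 2: 0−0−0 = 0 → Ȟ^2 ≅ 0


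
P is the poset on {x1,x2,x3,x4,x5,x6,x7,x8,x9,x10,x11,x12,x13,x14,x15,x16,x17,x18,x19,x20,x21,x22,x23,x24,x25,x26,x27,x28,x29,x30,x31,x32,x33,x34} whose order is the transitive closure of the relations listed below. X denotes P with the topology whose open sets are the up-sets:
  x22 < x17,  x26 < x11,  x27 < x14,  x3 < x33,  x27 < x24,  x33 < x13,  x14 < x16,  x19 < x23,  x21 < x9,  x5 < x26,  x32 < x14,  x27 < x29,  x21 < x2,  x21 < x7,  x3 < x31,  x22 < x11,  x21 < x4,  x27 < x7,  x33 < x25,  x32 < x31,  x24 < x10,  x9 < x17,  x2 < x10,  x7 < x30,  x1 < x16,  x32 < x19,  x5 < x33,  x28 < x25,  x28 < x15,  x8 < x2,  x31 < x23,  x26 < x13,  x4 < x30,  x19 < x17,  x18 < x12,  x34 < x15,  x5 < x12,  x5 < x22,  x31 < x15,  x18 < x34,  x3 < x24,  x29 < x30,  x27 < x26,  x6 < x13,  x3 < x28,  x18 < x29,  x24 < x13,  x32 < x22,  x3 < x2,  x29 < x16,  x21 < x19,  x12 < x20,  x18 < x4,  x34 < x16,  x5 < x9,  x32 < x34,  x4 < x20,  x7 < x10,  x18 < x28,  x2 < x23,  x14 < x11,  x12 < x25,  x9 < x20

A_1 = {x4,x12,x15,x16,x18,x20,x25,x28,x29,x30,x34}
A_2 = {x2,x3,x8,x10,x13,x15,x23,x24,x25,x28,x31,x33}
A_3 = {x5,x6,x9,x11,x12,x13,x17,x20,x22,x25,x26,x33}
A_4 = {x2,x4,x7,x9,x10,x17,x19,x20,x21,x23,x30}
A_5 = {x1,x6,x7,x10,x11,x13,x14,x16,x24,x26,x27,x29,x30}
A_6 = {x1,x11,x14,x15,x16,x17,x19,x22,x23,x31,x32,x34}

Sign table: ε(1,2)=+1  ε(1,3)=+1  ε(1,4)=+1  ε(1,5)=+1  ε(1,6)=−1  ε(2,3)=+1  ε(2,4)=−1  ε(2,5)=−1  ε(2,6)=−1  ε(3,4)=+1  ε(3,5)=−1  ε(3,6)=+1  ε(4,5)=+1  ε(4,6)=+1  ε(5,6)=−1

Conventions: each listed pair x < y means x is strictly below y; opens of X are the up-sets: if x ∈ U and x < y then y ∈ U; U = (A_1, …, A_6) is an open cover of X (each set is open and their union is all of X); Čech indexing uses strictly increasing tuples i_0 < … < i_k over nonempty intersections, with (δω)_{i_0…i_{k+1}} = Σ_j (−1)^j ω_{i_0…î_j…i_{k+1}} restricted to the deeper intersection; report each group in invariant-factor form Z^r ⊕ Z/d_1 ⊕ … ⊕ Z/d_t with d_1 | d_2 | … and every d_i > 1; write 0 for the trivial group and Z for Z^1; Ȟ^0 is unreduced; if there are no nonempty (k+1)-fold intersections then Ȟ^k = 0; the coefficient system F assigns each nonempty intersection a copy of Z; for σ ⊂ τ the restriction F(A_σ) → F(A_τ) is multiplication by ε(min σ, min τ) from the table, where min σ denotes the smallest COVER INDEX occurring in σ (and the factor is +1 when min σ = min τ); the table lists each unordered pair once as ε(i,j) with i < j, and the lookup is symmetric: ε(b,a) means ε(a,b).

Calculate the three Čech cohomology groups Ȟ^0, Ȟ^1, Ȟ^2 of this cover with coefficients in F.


Ȟ^0 ≅ 0, Ȟ^1 ≅ Z/2, Ȟ^2 ≅ Z

nerve of the cover:
  A12={x15,x25,x28} A13={x12,x20,x25} A14={x4,x20,x30} A15={x16,x29,x30} A16={x15,x16,x34} A23={x13,x25,x33} A24={x2,x10,x23} A25={x10,x13,x24} A26={x15,x23,x31} A34={x9,x17,x20} A35={x6,x11,x13,x26} A36={x11,x17,x22} A45={x7,x10,x30} A46={x17,x19,x23} A56={x1,x11,x14,x16}
  A123={x25} A126={x15} A134={x20} A145={x30} A156={x16} A235={x13} A245={x10} A246={x23} A346={x17} A356={x11}
C dims 6,15,10; δ0: rk 6, SNF 1^5·2; δ1: rk 9, SNF 1^9
Ȟ^0 = (6 − 6) − 0 = 0, so Ȟ^0 ≅ 0
Ȟ^1 = (15 − 9) − 6 = 0 plus torsion [2], so Ȟ^1 ≅ Z/2
Ȟ^2 = (10 − 0) − 9 = 1, so Ȟ^2 ≅ Z


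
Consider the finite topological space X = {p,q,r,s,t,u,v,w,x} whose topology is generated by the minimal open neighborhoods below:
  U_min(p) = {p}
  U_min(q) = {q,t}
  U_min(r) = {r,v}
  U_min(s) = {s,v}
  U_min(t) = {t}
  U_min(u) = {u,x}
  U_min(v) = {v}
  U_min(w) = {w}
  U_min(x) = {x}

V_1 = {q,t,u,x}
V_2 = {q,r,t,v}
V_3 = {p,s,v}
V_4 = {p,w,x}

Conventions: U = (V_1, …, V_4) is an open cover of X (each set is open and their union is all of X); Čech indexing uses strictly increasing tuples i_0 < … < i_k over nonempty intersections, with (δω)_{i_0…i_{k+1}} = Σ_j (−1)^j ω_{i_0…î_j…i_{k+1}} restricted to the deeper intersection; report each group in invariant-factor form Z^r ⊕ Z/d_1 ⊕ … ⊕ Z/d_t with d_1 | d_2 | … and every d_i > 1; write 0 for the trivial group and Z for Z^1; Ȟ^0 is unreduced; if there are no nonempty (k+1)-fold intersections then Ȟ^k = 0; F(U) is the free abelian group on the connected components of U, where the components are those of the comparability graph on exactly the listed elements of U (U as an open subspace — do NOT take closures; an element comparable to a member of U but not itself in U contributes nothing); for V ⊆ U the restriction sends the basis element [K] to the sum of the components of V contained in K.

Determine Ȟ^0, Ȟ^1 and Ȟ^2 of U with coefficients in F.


nerve of the cover:
  V12={q,t} V14={x} V23={v} V34={p}
components per intersection:
  V1: {q,t} {u,x}
  V2: {q,t} {r,v}
  V3: {p} {s,v}
  V4: {p} {w} {x}
  V12: {q,t}
  V14: {x}
  V23: {v}
  V34: {p}
C dims 9,4; δ0: rk 4, SNF 1^4
Ȟ^0 = (9 − 4) − 0 = 5, so Ȟ^0 ≅ Z^5
Ȟ^1 = (4 − 0) − 4 = 0, so Ȟ^1 ≅ 0
Ȟ^2 = (0 − 0) − 0 = 0, so Ȟ^2 ≅ 0

Ȟ^0 = Z^5, Ȟ^1 = 0, Ȟ^2 = 0


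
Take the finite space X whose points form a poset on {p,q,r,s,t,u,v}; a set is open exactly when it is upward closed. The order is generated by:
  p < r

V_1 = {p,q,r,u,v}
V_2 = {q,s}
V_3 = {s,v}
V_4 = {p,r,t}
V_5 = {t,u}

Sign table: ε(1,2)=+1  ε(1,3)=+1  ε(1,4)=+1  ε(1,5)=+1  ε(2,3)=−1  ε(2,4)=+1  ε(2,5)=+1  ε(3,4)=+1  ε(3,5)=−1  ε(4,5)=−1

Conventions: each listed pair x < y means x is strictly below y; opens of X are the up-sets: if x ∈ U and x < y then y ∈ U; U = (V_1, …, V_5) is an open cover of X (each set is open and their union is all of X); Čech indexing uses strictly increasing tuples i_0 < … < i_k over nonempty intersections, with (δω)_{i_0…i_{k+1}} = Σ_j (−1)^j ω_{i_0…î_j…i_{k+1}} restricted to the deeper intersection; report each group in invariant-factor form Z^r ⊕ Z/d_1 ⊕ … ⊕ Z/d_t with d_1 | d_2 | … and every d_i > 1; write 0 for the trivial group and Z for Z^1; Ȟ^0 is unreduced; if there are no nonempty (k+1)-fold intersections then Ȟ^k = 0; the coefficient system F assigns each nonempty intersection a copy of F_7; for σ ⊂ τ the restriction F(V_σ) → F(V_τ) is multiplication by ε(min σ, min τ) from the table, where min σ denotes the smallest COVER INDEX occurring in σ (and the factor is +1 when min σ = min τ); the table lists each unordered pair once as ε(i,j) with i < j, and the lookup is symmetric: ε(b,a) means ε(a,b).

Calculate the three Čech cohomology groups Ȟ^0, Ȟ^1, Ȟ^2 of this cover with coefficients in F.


nerve of the cover:
  V12={q} V13={v} V14={p,r} V15={u} V23={s} V45={t}
C dims 5,6; δ0: rk_F7 5
Ȟ^0 = (5 − 5) − 0 = 0, so Ȟ^0 ≅ 0
Ȟ^1 = (6 − 0) − 5 = 1, so Ȟ^1 ≅ Z/7
Ȟ^2 = (0 − 0) − 0 = 0, so Ȟ^2 ≅ 0

Ȟ^0(U;F) ≅ 0, Ȟ^1(U;F) ≅ Z/7 and Ȟ^2(U;F) ≅ 0


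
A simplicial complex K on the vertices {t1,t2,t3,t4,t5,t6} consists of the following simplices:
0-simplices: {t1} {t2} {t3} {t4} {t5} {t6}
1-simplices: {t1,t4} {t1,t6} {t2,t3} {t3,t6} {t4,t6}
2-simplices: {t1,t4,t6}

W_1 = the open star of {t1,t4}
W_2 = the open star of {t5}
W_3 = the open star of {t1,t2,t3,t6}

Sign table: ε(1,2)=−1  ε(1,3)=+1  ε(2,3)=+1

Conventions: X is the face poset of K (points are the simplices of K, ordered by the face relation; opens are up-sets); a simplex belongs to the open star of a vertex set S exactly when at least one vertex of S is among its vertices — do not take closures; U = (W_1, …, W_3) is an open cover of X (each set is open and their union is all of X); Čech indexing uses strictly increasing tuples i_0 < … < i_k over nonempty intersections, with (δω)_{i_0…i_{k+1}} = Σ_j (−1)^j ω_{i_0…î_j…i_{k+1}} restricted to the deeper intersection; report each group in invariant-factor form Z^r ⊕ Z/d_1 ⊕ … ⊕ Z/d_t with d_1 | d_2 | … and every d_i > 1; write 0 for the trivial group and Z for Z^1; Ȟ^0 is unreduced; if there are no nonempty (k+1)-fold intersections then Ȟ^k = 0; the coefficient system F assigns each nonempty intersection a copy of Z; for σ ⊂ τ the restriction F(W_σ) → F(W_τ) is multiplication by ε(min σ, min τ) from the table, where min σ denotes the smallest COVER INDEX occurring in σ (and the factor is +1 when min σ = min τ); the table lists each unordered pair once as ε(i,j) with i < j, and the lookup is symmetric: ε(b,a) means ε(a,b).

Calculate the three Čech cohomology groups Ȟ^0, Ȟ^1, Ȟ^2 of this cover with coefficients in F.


Ȟ^0 = Z^2, Ȟ^1 = 0 and Ȟ^2 = 0

nerve of the cover:
  W1={{t1},{t4},{t1,t4},{t1,t6},{t4,t6},{t1,t4,t6}} W2={{t5}} W3={{t1},{t2},{t3},{t6},{t1,t4},{t1,t6},{t2,t3},{t3,t6},{t4,t6},{t1,t4,t6}}
  W13={{t1},{t1,t4},{t1,t6},{t4,t6},{t1,t4,t6}}
C dims 3,1; δ0: rk 1, SNF 1^1
Ȟ^0 = (3 − 1) − 0 = 2, so Ȟ^0 ≅ Z^2
Ȟ^1 = (1 − 0) − 1 = 0, so Ȟ^1 ≅ 0
Ȟ^2 = (0 − 0) − 0 = 0, so Ȟ^2 ≅ 0


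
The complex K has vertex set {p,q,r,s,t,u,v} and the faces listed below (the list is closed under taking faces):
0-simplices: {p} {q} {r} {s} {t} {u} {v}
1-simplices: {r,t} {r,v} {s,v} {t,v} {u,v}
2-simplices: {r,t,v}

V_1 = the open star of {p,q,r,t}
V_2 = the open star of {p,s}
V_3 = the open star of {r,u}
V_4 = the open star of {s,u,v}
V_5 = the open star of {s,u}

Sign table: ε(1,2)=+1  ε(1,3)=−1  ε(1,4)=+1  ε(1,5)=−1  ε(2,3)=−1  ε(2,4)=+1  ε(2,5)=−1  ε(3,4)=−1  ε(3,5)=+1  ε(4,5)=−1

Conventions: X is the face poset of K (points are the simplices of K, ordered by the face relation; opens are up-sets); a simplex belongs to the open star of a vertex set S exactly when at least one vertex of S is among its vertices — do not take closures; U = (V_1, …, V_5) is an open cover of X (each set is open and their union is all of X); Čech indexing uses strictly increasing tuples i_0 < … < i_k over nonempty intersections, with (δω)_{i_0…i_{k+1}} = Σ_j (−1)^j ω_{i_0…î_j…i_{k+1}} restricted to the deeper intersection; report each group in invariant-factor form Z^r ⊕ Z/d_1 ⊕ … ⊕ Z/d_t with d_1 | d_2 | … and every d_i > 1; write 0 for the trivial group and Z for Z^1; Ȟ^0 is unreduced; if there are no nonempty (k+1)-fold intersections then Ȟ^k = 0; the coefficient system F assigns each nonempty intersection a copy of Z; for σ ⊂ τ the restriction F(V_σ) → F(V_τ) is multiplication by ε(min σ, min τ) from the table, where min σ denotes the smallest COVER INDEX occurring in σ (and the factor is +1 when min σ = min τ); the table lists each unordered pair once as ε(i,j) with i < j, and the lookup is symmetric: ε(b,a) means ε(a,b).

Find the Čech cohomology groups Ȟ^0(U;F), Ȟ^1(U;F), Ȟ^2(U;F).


Ȟ^0 = Z, Ȟ^1 = Z and Ȟ^2 = 0

nonempty overlaps:
  V1={{p},{q},{r},{t},{r,t},{r,v},{t,v},{r,t,v}} V2={{p},{s},{s,v}} V3={{r},{u},{r,t},{r,v},{u,v},{r,t,v}} V4={{s},{u},{v},{r,v},{s,v},{t,v},{u,v},{r,t,v}} V5={{s},{u},{s,v},{u,v}}
  V12={{p}} V13={{r},{r,t},{r,v},{r,t,v}} V14={{r,v},{t,v},{r,t,v}} V24={{s},{s,v}} V25={{s},{s,v}} V34={{u},{r,v},{u,v},{r,t,v}} V35={{u},{u,v}} V45={{s},{u},{s,v},{u,v}}
  V134={{r,v},{r,t,v}} V245={{s},{s,v}} V345={{u},{u,v}}
C dims 5,8,3; δ0: rk 4, SNF 1^4; δ1: rk 3, SNF 1^3
degree 0: 5−4−0 = 1 → Ȟ^0 ≅ Z
degree 1: 8−3−4 = 1 → Ȟ^1 ≅ Z
degree 2: 3−0−3 = 0 → Ȟ^2 ≅ 0


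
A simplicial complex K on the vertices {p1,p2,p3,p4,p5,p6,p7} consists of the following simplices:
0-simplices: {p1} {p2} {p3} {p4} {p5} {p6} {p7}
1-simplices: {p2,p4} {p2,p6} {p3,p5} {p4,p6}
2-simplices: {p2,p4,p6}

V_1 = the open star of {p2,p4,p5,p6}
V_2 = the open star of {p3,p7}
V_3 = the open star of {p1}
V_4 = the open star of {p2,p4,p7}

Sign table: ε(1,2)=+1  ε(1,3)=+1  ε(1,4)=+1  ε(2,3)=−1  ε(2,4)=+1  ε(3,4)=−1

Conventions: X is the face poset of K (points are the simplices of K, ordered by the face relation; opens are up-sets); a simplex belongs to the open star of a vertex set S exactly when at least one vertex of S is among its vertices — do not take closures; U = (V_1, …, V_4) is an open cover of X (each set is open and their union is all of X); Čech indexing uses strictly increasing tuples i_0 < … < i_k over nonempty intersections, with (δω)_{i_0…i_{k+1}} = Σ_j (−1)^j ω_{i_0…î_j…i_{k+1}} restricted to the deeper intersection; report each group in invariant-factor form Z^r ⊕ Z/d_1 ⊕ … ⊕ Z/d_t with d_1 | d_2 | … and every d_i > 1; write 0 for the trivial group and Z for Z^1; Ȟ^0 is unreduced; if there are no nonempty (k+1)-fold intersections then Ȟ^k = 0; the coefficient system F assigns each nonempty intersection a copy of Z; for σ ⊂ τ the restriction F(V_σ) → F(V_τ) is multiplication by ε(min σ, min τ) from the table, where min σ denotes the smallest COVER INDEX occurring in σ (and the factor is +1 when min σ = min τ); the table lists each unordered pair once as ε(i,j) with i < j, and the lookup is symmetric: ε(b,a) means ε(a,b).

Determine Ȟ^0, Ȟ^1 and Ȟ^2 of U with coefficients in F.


Ȟ^0 = Z^2, Ȟ^1 = Z and Ȟ^2 = 0

nerve simplices:
  V1={{p2},{p4},{p5},{p6},{p2,p4},{p2,p6},{p3,p5},{p4,p6},{p2,p4,p6}} V2={{p3},{p7},{p3,p5}} V3={{p1}} V4={{p2},{p4},{p7},{p2,p4},{p2,p6},{p4,p6},{p2,p4,p6}}
  V12={{p3,p5}} V14={{p2},{p4},{p2,p4},{p2,p6},{p4,p6},{p2,p4,p6}} V24={{p7}}
C dims 4,3; δ0: rk 2, SNF 1^2
degree 0: 4−2−0 = 2 → Ȟ^0 ≅ Z^2
degree 1: 3−0−2 = 1 → Ȟ^1 ≅ Z
degree 2: 0−0−0 = 0 → Ȟ^2 ≅ 0


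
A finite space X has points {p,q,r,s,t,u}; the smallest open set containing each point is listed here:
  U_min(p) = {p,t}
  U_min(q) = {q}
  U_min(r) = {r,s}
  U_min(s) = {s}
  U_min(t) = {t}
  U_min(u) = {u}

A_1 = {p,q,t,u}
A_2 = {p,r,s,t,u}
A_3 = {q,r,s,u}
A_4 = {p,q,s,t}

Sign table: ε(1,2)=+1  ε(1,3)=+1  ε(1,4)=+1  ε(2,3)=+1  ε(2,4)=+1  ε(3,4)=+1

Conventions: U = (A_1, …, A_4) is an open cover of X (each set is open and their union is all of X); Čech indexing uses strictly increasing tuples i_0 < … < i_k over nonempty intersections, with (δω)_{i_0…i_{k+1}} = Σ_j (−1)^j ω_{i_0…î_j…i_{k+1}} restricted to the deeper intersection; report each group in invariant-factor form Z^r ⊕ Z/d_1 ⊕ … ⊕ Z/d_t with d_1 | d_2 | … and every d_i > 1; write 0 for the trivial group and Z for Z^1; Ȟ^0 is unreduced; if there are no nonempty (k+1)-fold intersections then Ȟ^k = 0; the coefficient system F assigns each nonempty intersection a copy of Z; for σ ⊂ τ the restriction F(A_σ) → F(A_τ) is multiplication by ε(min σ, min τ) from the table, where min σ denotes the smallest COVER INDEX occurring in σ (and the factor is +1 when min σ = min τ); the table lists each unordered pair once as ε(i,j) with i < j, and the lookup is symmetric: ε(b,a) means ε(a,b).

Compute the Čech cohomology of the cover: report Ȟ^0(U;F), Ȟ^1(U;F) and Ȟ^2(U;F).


Ȟ^0 ≅ Z, Ȟ^1 ≅ 0, Ȟ^2 ≅ Z

nerve simplices:
  A12={p,t,u} A13={q,u} A14={p,q,t} A23={r,s,u} A24={p,s,t} A34={q,s}
  A123={u} A124={p,t} A134={q} A234={s}
C dims 4,6,4; δ0: rk 3, SNF 1^3; δ1: rk 3, SNF 1^3
degree 0: 4−3−0 = 1 → Ȟ^0 ≅ Z
degree 1: 6−3−3 = 0 → Ȟ^1 ≅ 0
degree 2: 4−0−3 = 1 → Ȟ^2 ≅ Z


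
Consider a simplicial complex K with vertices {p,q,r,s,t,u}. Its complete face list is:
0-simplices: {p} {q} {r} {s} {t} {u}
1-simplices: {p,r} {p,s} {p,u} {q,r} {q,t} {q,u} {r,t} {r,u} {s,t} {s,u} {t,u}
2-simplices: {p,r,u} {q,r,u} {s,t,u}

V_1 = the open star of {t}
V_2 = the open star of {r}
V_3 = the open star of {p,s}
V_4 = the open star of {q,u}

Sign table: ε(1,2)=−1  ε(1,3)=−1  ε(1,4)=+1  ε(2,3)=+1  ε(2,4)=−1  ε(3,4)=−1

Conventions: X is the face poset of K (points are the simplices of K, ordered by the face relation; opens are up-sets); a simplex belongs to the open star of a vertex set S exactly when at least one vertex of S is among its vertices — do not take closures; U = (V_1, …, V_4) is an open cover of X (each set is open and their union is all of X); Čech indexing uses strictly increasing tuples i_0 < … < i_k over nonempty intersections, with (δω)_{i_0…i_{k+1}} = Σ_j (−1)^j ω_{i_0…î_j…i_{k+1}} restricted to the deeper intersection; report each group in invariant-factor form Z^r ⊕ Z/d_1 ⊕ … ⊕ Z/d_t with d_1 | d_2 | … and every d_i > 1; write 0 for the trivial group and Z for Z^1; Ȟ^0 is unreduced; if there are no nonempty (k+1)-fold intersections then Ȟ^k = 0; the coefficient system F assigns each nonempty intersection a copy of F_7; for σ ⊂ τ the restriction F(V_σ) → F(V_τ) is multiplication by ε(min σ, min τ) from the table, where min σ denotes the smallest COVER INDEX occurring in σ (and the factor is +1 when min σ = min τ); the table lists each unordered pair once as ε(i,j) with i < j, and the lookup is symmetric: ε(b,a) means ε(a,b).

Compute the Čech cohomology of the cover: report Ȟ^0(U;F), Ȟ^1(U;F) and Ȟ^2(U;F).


nerve of the cover:
  V1={{t},{q,t},{r,t},{s,t},{t,u},{s,t,u}} V2={{r},{p,r},{q,r},{r,t},{r,u},{p,r,u},{q,r,u}} V3={{p},{s},{p,r},{p,s},{p,u},{s,t},{s,u},{p,r,u},{s,t,u}} V4={{q},{u},{p,u},{q,r},{q,t},{q,u},{r,u},{s,u},{t,u},{p,r,u},{q,r,u},{s,t,u}}
  V12={{r,t}} V13={{s,t},{s,t,u}} V14={{q,t},{t,u},{s,t,u}} V23={{p,r},{p,r,u}} V24={{q,r},{r,u},{p,r,u},{q,r,u}} V34={{p,u},{s,u},{p,r,u},{s,t,u}}
  V134={{s,t,u}} V234={{p,r,u}}
C dims 4,6,2; δ0: rk_F7 3; δ1: rk_F7 2
Ȟ^0 = (4 − 3) − 0 = 1, so Ȟ^0 ≅ Z/7
Ȟ^1 = (6 − 2) − 3 = 1, so Ȟ^1 ≅ Z/7
Ȟ^2 = (2 − 0) − 2 = 0, so Ȟ^2 ≅ 0

Ȟ^0(U;F) ≅ Z/7, Ȟ^1(U;F) ≅ Z/7 and Ȟ^2(U;F) ≅ 0


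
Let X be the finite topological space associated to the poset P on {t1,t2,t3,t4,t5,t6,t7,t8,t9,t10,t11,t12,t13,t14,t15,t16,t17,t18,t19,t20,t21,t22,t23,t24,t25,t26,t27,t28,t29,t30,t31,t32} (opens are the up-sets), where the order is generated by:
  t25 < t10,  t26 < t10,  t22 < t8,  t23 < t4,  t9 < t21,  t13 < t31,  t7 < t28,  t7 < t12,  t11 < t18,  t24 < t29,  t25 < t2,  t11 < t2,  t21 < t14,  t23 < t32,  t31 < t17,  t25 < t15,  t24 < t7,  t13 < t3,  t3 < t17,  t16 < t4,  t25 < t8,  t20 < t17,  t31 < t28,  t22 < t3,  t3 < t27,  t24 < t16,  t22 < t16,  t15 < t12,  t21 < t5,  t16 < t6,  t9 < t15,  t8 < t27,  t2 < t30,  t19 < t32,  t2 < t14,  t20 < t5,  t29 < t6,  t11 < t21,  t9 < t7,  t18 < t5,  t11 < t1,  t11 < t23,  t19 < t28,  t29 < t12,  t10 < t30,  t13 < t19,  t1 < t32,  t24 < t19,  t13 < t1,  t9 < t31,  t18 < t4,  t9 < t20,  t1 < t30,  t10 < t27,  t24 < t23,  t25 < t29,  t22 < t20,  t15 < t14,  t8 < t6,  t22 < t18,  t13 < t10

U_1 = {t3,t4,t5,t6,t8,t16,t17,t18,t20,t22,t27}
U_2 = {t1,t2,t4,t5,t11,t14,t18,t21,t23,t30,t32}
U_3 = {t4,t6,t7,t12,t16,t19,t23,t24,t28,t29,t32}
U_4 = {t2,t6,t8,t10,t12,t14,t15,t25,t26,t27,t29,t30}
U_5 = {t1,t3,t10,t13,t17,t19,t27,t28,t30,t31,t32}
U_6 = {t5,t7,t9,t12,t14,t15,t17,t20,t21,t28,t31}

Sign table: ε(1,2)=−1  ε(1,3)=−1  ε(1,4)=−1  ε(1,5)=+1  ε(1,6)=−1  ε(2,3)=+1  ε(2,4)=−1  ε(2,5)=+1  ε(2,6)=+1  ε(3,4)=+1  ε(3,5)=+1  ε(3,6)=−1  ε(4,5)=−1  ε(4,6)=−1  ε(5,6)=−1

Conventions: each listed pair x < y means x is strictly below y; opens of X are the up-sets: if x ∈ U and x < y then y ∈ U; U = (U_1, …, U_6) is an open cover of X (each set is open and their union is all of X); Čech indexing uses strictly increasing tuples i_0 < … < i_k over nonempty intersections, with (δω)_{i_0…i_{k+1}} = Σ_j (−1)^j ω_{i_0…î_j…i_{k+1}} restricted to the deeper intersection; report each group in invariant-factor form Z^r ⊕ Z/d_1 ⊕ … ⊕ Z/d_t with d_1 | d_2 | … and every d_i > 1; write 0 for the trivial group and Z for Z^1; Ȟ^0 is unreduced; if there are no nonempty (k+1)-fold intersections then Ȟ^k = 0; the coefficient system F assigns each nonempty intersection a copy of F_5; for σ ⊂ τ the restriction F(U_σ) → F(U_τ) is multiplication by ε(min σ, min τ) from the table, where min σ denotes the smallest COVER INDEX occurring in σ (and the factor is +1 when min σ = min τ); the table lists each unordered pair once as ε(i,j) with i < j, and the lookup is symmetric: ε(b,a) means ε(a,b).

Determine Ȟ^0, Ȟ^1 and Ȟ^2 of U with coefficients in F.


nonempty overlaps:
  U12={t4,t5,t18} U13={t4,t6,t16} U14={t6,t8,t27} U15={t3,t17,t27} U16={t5,t17,t20} U23={t4,t23,t32} U24={t2,t14,t30} U25={t1,t30,t32} U26={t5,t14,t21} U34={t6,t12,t29} U35={t19,t28,t32} U36={t7,t12,t28} U45={t10,t27,t30} U46={t12,t14,t15} U56={t17,t28,t31}
  U123={t4} U126={t5} U134={t6} U145={t27} U156={t17} U235={t32} U245={t30} U246={t14} U346={t12} U356={t28}
C dims 6,15,10; δ0: rk_F5 6; δ1: rk_F5 9
degree 0: 6−6−0 = 0 → Ȟ^0 ≅ 0
degree 1: 15−9−6 = 0 → Ȟ^1 ≅ 0
degree 2: 10−0−9 = 1 → Ȟ^2 ≅ Z/5

Ȟ^0(U;F) ≅ 0, Ȟ^1(U;F) ≅ 0, Ȟ^2(U;F) ≅ Z/5


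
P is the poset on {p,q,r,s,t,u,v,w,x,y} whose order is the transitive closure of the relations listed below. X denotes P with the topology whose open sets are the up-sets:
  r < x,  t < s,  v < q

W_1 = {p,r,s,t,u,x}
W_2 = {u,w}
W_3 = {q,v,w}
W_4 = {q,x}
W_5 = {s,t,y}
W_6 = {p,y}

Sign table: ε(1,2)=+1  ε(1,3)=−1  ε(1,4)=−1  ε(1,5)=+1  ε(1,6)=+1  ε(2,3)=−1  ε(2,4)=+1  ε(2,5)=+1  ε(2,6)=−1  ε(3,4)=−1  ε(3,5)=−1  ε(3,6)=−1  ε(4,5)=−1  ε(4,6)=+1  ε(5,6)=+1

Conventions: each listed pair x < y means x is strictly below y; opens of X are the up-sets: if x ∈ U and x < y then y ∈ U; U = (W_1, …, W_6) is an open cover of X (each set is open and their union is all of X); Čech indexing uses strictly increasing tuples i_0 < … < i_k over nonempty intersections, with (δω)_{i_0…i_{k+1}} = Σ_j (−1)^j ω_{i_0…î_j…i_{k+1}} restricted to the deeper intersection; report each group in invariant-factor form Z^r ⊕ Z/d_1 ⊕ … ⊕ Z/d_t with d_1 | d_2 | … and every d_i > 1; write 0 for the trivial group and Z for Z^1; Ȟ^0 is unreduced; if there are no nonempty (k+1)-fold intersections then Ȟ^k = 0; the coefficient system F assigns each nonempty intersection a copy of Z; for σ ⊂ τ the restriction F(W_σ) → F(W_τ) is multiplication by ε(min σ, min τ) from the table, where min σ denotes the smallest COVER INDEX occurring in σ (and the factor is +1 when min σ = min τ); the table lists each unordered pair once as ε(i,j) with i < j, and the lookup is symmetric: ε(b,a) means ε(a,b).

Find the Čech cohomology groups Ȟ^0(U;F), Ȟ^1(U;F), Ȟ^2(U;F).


cover nerve:
  W12={u} W14={x} W15={s,t} W16={p} W23={w} W34={q} W56={y}
C dims 6,7; δ0: rk 6, SNF 1^5·2
Ȟ^0: (6−6)−0=0 ⇒ 0
Ȟ^1: (7−0)−6=1 plus torsion [2] ⇒ Z ⊕ Z/2
Ȟ^2: (0−0)−0=0 ⇒ 0

Ȟ^0 ≅ 0,  Ȟ^1 ≅ Z ⊕ Z/2,  Ȟ^2 ≅ 0


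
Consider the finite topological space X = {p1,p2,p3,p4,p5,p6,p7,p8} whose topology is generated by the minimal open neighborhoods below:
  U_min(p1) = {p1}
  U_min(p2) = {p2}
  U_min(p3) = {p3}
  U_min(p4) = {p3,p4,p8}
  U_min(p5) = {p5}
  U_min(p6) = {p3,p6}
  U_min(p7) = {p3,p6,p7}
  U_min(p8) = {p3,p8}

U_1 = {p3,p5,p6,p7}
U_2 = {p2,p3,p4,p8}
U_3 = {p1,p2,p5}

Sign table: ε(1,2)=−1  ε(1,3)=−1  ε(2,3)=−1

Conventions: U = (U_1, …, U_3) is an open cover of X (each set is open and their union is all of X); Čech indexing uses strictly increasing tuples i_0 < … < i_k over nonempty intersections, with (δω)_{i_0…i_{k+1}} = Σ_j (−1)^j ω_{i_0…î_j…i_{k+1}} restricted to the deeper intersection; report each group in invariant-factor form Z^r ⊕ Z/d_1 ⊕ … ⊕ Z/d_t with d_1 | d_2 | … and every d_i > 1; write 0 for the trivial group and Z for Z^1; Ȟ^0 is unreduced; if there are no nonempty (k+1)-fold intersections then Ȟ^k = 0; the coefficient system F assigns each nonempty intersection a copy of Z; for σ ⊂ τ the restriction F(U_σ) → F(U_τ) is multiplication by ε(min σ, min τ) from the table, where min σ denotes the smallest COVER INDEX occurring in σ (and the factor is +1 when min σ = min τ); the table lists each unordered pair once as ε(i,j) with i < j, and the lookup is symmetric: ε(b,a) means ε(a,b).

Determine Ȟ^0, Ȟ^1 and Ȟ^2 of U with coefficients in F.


nerve of the cover:
  U12={p3} U13={p5} U23={p2}
C dims 3,3; δ0: rk 3, SNF 1^2·2
Ȟ^0 = (3 − 3) − 0 = 0, so Ȟ^0 ≅ 0
Ȟ^1 = (3 − 0) − 3 = 0 plus torsion [2], so Ȟ^1 ≅ Z/2
Ȟ^2 = (0 − 0) − 0 = 0, so Ȟ^2 ≅ 0

Ȟ^0 = 0, Ȟ^1 = Z/2 and Ȟ^2 = 0


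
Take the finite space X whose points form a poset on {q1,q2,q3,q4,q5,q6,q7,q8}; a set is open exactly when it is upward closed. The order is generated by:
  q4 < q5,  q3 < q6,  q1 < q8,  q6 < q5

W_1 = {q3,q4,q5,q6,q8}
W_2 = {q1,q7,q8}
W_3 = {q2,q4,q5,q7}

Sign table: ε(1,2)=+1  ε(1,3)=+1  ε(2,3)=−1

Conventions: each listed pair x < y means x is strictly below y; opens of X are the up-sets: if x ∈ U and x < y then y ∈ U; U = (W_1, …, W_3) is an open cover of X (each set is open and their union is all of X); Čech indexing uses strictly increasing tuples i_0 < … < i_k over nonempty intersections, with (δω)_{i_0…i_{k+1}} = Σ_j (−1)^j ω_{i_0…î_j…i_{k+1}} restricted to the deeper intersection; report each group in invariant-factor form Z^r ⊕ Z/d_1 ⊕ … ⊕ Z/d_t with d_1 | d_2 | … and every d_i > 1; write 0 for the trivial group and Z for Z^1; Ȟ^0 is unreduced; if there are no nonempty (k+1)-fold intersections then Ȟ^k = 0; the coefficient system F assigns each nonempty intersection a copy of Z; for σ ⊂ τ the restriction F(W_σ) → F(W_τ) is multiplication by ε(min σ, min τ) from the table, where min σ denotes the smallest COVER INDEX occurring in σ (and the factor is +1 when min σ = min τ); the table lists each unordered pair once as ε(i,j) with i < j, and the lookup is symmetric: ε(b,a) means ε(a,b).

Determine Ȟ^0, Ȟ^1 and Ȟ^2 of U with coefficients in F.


Ȟ^0 ≅ 0; Ȟ^1 ≅ Z/2; Ȟ^2 ≅ 0

intersection data:
  W12={q8} W13={q4,q5} W23={q7}
C dims 3,3; δ0: rk 3, SNF 1^2·2
Ȟ^0 = (3 − 3) − 0 = 0, so Ȟ^0 ≅ 0
Ȟ^1 = (3 − 0) − 3 = 0 plus torsion [2], so Ȟ^1 ≅ Z/2
Ȟ^2 = (0 − 0) − 0 = 0, so Ȟ^2 ≅ 0


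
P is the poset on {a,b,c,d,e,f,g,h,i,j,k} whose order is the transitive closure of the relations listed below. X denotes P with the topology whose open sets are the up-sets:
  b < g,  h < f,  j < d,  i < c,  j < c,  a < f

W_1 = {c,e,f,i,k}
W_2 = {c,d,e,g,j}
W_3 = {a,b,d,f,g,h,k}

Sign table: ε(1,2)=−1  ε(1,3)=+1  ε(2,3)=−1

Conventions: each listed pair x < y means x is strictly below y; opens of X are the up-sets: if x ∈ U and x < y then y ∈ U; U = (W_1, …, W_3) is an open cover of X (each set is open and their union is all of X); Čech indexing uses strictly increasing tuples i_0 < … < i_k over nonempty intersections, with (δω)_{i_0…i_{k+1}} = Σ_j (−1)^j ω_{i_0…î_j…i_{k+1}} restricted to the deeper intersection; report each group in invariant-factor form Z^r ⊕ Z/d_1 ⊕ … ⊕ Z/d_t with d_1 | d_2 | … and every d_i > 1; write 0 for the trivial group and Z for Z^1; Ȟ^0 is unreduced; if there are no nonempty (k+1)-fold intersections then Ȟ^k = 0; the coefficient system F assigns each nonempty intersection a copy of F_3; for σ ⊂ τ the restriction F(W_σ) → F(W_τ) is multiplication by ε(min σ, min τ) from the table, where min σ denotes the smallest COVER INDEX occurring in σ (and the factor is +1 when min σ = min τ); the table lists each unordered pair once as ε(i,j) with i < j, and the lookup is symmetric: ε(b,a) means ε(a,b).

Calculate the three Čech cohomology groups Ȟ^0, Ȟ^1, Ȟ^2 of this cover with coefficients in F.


Ȟ^0(U;F) ≅ Z/3,  Ȟ^1(U;F) ≅ Z/3,  Ȟ^2(U;F) ≅ 0

nonempty intersections:
  W12={c,e} W13={f,k} W23={d,g}
C dims 3,3; δ0: rk_F3 2
Ȟ^0: (3−2)−0=1 ⇒ Z/3
Ȟ^1: (3−0)−2=1 ⇒ Z/3
Ȟ^2: (0−0)−0=0 ⇒ 0


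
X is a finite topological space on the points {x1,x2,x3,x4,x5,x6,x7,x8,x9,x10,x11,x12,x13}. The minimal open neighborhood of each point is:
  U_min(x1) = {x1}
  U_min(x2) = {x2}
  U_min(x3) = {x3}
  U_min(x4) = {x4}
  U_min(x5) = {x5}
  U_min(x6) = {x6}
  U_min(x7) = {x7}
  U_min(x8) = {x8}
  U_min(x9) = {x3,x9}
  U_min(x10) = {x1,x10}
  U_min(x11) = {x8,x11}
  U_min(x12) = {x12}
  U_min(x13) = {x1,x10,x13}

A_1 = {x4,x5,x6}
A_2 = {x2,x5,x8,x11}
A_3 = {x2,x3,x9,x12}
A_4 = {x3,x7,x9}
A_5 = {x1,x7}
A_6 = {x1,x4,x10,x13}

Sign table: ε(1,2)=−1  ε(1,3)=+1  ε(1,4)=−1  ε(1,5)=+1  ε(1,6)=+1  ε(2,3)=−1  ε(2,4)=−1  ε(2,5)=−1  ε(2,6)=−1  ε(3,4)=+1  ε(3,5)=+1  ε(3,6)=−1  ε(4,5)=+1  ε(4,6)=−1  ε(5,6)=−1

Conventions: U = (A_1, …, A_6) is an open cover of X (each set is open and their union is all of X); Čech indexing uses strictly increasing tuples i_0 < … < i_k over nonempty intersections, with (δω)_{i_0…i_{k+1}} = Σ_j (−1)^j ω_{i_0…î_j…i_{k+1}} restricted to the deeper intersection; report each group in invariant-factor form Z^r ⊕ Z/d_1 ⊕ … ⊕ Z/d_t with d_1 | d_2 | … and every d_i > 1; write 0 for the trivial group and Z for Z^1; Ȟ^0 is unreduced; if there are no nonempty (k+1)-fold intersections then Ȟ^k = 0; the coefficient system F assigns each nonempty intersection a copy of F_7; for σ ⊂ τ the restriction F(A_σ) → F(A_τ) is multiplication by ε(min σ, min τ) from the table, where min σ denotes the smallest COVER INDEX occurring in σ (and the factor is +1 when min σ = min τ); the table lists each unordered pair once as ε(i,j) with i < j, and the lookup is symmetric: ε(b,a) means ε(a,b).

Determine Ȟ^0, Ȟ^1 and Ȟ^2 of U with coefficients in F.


nerve of the cover:
  A12={x5} A16={x4} A23={x2} A34={x3,x9} A45={x7} A56={x1}
C dims 6,6; δ0: rk_F7 6
Ȟ^0 = (6 − 6) − 0 = 0, so Ȟ^0 ≅ 0
Ȟ^1 = (6 − 0) − 6 = 0, so Ȟ^1 ≅ 0
Ȟ^2 = (0 − 0) − 0 = 0, so Ȟ^2 ≅ 0

Ȟ^0 ≅ 0, Ȟ^1 ≅ 0, Ȟ^2 ≅ 0


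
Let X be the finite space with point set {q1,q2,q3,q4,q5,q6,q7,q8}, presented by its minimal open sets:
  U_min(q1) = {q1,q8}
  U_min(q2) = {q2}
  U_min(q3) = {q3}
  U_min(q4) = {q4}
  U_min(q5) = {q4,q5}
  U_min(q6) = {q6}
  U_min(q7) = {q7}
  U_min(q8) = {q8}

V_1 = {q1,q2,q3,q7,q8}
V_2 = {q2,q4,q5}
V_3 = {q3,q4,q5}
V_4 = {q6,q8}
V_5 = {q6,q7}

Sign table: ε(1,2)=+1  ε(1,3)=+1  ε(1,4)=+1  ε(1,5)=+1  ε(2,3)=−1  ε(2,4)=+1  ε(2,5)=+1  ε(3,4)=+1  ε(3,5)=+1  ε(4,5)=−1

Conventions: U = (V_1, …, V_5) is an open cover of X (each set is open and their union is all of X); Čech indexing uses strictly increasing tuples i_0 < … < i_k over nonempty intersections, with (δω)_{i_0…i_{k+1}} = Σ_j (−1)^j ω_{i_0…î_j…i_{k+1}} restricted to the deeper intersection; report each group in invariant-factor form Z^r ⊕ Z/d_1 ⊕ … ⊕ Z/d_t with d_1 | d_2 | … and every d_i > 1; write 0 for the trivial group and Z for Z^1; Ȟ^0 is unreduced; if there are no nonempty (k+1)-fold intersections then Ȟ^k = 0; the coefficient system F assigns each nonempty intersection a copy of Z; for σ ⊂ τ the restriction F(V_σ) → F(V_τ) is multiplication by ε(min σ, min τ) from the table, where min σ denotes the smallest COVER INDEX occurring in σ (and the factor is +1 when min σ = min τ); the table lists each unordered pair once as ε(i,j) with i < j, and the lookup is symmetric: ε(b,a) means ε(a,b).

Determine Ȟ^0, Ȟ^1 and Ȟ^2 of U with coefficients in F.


cover nerve:
  V12={q2} V13={q3} V14={q8} V15={q7} V23={q4,q5} V45={q6}
C dims 5,6; δ0: rk 5, SNF 1^4·2
Ȟ^0: (5−5)−0=0 ⇒ 0
Ȟ^1: (6−0)−5=1 plus torsion [2] ⇒ Z ⊕ Z/2
Ȟ^2: (0−0)−0=0 ⇒ 0

Ȟ^0 = 0, Ȟ^1 = Z ⊕ Z/2 and Ȟ^2 = 0
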